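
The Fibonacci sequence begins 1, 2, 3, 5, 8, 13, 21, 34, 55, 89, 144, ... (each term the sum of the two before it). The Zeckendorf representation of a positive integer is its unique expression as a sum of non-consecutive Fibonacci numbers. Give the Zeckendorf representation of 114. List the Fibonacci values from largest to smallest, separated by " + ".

89 + 21 + 3 + 1

Greedily peel off the largest Fibonacci term at each step:
take 89 (≤ 114); 114 − 89 = 25
take 21 (≤ 25); 25 − 21 = 4
take 3 (≤ 4); 4 − 3 = 1
take 1 (≤ 1); 1 − 1 = 0
So 114 = 89 + 21 + 3 + 1, with no two terms consecutive in the sequence.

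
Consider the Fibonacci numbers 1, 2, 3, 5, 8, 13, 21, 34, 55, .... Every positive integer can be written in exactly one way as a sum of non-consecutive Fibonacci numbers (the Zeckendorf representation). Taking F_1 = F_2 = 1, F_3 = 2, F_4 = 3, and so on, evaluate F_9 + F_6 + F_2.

F_9 + F_6 + F_2 = 34 + 8 + 1 = 43.

43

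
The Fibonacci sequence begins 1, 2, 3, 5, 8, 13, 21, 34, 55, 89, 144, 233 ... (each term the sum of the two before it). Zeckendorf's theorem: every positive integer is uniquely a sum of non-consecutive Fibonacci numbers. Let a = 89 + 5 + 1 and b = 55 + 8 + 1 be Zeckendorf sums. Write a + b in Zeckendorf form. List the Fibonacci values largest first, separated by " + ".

144 + 13 + 2

The two numbers are 95 and 64, so their sum is 159.
Repeatedly subtract the largest Fibonacci number that fits:
159 − 144 = 15
15 − 13 = 2
2 − 2 = 0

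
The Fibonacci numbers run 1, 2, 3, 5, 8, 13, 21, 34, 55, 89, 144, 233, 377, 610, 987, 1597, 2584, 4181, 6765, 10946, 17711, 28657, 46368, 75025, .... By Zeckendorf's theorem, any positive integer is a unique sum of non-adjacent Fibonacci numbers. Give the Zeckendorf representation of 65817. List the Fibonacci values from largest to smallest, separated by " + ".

46368 + 17711 + 1597 + 89 + 34 + 13 + 5

Repeatedly subtract the largest Fibonacci number that fits:
largest Fibonacci ≤ 65817 is 46368; 65817 − 46368 = 19449
largest Fibonacci ≤ 19449 is 17711; 19449 − 17711 = 1738
largest Fibonacci ≤ 1738 is 1597; 1738 − 1597 = 141
largest Fibonacci ≤ 141 is 89; 141 − 89 = 52
largest Fibonacci ≤ 52 is 34; 52 − 34 = 18
largest Fibonacci ≤ 18 is 13; 18 − 13 = 5
largest Fibonacci ≤ 5 is 5; 5 − 5 = 0
So 65817 = 46368 + 17711 + 1597 + 89 + 34 + 13 + 5, with no two terms consecutive in the sequence.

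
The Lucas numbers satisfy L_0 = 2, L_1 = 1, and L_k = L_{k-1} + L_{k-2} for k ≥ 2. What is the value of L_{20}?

Iterating the recurrence up to L_{16} = 2207 and L_{15} = 1364:
L_{17} = L_{16} + L_{15} = 2207 + 1364 = 3571
L_{18} = L_{17} + L_{16} = 3571 + 2207 = 5778
L_{19} = L_{18} + L_{17} = 5778 + 3571 = 9349
L_{20} = L_{19} + L_{18} = 9349 + 5778 = 15127

15127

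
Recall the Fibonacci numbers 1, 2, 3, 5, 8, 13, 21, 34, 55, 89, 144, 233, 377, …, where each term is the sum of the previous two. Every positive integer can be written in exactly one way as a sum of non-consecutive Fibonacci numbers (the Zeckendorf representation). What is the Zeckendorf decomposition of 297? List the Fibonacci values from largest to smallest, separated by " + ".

233 + 55 + 8 + 1

Repeatedly subtract the largest Fibonacci number that fits:
subtract 233 from 297: 64 remains
subtract 55 from 64: 9 remains
subtract 8 from 9: 1 remains
subtract 1 from 1: 0 remains
So 297 = 233 + 55 + 8 + 1, with no two terms consecutive in the sequence.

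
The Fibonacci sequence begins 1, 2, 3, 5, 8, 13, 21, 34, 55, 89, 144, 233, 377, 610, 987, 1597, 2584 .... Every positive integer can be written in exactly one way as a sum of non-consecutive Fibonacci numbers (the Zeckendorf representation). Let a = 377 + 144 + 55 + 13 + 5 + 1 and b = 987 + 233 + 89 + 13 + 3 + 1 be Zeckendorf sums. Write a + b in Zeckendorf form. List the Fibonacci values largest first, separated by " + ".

1597 + 233 + 89 + 2

The two numbers are 595 and 1326, so their sum is 1921.
Greedy algorithm:
1921 − 1597 = 324
324 − 233 = 91
91 − 89 = 2
2 − 2 = 0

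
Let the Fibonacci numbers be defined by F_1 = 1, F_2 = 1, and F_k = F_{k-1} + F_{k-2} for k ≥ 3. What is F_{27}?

196418

Iterating the recurrence up to F_{23} = 28657 and F_{22} = 17711:
F_{24} = F_{23} + F_{22} = 28657 + 17711 = 46368
F_{25} = F_{24} + F_{23} = 46368 + 28657 = 75025
F_{26} = F_{25} + F_{24} = 75025 + 46368 = 121393
F_{27} = F_{26} + F_{25} = 121393 + 75025 = 196418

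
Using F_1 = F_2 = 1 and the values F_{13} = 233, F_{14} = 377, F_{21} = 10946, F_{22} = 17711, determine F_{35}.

9227465

By the addition formula F_{m+n} = F_m F_{n+1} + F_{m−1} F_n with m=22, n=13: F_{35} = 17711·377 + 10946·233 = 6677047 + 2550418 = 9227465.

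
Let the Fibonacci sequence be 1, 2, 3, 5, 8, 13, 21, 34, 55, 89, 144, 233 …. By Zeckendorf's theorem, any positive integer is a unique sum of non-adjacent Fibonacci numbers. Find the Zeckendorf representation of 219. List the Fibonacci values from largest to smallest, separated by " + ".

144 + 55 + 13 + 5 + 2

Greedily peel off the largest Fibonacci term at each step:
144 ≤ 219 < 233, so take 144; remainder 75
55 ≤ 75 < 89, so take 55; remainder 20
13 ≤ 20 < 21, so take 13; remainder 7
5 ≤ 7 < 8, so take 5; remainder 2
2 ≤ 2 < 3, so take 2; remainder 0
So 219 = 144 + 55 + 13 + 5 + 2, with no two terms consecutive in the sequence.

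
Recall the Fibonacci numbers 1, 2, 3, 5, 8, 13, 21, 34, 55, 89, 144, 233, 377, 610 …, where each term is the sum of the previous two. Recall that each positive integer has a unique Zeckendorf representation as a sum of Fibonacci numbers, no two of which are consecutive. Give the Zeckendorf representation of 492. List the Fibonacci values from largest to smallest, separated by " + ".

largest Fibonacci ≤ 492 is 377; 492 − 377 = 115
largest Fibonacci ≤ 115 is 89; 115 − 89 = 26
largest Fibonacci ≤ 26 is 21; 26 − 21 = 5
largest Fibonacci ≤ 5 is 5; 5 − 5 = 0
So 492 = 377 + 89 + 21 + 5, with no two terms consecutive in the sequence.

377 + 89 + 21 + 5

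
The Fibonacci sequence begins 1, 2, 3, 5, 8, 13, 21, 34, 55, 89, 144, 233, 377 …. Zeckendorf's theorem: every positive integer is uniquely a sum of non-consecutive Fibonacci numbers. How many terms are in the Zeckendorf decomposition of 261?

261: greatest Fibonacci not exceeding it is 233, leaving 28
28: greatest Fibonacci not exceeding it is 21, leaving 7
7: greatest Fibonacci not exceeding it is 5, leaving 2
2: greatest Fibonacci not exceeding it is 2, leaving 0
261 = 233 + 21 + 5 + 2, which has 4 terms.

4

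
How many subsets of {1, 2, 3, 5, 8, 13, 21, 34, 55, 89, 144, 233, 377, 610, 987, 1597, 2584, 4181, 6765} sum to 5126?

Starting from the Zeckendorf form and repeatedly splitting a term F_k into F_{k−1} + F_{k−2} (when neither is already used) reaches every representation.
5126 = 4181+610+233+89+13 = 4181+610+233+89+8+5 = 4181+610+233+55+34+13 = 4181+610+233+89+8+3+2 = 4181+610+233+55+34+8+5 = … (36 more), for 41 in all.

41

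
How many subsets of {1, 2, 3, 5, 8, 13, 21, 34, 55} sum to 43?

4

43 = 34+8+1 = 34+5+3+1 = 21+13+8+1 = 21+13+5+3+1 — 4 representations.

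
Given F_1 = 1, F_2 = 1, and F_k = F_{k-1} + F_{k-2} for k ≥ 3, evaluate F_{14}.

377

Iterating the recurrence up to F_{9} = 34 and F_{8} = 21:
F_{10} = F_{9} + F_{8} = 34 + 21 = 55
F_{11} = F_{10} + F_{9} = 55 + 34 = 89
F_{12} = F_{11} + F_{10} = 89 + 55 = 144
F_{13} = F_{12} + F_{11} = 144 + 89 = 233
F_{14} = F_{13} + F_{12} = 233 + 144 = 377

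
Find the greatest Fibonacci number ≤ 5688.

4181 ≤ 5688 < 6765, so the largest Fibonacci number not exceeding 5688 is 4181.

4181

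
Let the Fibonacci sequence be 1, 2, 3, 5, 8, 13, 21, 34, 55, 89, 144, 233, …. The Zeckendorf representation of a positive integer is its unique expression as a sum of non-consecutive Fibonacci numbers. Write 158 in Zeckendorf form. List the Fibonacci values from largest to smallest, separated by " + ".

144 + 13 + 1

subtract 144 from 158: 14 remains
subtract 13 from 14: 1 remains
subtract 1 from 1: 0 remains
So 158 = 144 + 13 + 1, with no two terms consecutive in the sequence.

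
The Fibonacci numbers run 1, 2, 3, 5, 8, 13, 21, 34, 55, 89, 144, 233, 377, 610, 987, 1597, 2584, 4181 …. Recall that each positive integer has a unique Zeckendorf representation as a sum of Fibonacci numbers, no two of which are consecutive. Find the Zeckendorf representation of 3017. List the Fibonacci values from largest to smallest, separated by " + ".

largest Fibonacci ≤ 3017 is 2584; 3017 − 2584 = 433
largest Fibonacci ≤ 433 is 377; 433 − 377 = 56
largest Fibonacci ≤ 56 is 55; 56 − 55 = 1
largest Fibonacci ≤ 1 is 1; 1 − 1 = 0
So 3017 = 2584 + 377 + 55 + 1, with no two terms consecutive in the sequence.

2584 + 377 + 55 + 1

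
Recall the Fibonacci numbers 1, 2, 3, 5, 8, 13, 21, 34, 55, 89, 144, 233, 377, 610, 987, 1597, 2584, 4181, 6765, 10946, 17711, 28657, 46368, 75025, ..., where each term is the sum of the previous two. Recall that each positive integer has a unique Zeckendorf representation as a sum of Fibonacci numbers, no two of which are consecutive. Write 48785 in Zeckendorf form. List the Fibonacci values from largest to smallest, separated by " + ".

largest Fibonacci ≤ 48785 is 46368; 48785 − 46368 = 2417
largest Fibonacci ≤ 2417 is 1597; 2417 − 1597 = 820
largest Fibonacci ≤ 820 is 610; 820 − 610 = 210
largest Fibonacci ≤ 210 is 144; 210 − 144 = 66
largest Fibonacci ≤ 66 is 55; 66 − 55 = 11
largest Fibonacci ≤ 11 is 8; 11 − 8 = 3
largest Fibonacci ≤ 3 is 3; 3 − 3 = 0
So 48785 = 46368 + 1597 + 610 + 144 + 55 + 8 + 3, with no two terms consecutive in the sequence.

46368 + 1597 + 610 + 144 + 55 + 8 + 3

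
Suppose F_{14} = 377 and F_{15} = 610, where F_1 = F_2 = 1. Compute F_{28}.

317811

By the doubling identity F_{2k} = F_k(2F_{k+1} − F_k): F_{28} = 377·(2·610 − 377) = 377·843 = 317811.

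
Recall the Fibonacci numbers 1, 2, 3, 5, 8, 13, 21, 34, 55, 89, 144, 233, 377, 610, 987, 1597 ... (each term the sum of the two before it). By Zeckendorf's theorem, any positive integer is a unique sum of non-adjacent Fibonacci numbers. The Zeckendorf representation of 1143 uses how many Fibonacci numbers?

5

largest Fibonacci ≤ 1143 is 987; 1143 − 987 = 156
largest Fibonacci ≤ 156 is 144; 156 − 144 = 12
largest Fibonacci ≤ 12 is 8; 12 − 8 = 4
largest Fibonacci ≤ 4 is 3; 4 − 3 = 1
largest Fibonacci ≤ 1 is 1; 1 − 1 = 0
1143 = 987 + 144 + 8 + 3 + 1, which has 5 terms.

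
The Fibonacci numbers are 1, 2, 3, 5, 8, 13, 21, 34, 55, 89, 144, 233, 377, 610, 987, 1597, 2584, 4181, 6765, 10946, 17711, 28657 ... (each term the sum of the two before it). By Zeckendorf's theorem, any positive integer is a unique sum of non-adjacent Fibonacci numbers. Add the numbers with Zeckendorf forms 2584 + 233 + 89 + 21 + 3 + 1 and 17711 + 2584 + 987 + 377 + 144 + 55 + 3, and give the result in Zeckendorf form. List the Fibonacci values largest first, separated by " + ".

The two numbers are 2931 and 21861, so their sum is 24792.
largest Fibonacci ≤ 24792 is 17711; 24792 − 17711 = 7081
largest Fibonacci ≤ 7081 is 6765; 7081 − 6765 = 316
largest Fibonacci ≤ 316 is 233; 316 − 233 = 83
largest Fibonacci ≤ 83 is 55; 83 − 55 = 28
largest Fibonacci ≤ 28 is 21; 28 − 21 = 7
largest Fibonacci ≤ 7 is 5; 7 − 5 = 2
largest Fibonacci ≤ 2 is 2; 2 − 2 = 0

17711 + 6765 + 233 + 55 + 21 + 5 + 2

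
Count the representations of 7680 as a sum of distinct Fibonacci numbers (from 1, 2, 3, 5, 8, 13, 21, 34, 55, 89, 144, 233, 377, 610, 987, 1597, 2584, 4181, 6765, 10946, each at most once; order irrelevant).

7680 = 6765+610+233+55+13+3+1 = 6765+610+233+55+8+5+3+1 = 6765+610+233+34+21+13+3+1 = 6765+610+144+89+55+13+3+1 = … (32 more), for 36 in all.

36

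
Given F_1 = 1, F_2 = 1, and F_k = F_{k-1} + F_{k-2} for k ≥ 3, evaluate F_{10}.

Iterating the recurrence up to F_{5} = 5 and F_{4} = 3:
F_{6} = F_{5} + F_{4} = 5 + 3 = 8
F_{7} = F_{6} + F_{5} = 8 + 5 = 13
F_{8} = F_{7} + F_{6} = 13 + 8 = 21
F_{9} = F_{8} + F_{7} = 21 + 13 = 34
F_{10} = F_{9} + F_{8} = 34 + 21 = 55

55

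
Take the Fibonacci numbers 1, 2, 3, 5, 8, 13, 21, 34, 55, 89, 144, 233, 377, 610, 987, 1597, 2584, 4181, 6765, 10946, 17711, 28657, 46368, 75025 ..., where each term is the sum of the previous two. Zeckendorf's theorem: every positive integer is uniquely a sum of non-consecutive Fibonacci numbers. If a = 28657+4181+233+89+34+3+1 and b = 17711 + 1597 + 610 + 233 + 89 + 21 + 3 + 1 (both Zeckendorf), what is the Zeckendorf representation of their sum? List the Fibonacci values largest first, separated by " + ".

The two numbers are 33198 and 20265, so their sum is 53463.
Greedily peel off the largest Fibonacci term at each step:
subtract 46368 from 53463: 7095 remains
subtract 6765 from 7095: 330 remains
subtract 233 from 330: 97 remains
subtract 89 from 97: 8 remains
subtract 8 from 8: 0 remains

46368 + 6765 + 233 + 89 + 8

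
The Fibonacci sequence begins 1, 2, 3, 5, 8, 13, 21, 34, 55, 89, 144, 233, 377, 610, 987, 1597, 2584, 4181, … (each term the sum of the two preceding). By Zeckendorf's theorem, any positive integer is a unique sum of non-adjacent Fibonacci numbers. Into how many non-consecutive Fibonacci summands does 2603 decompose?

4

Repeatedly subtract the largest Fibonacci number that fits:
take 2584 (≤ 2603); 2603 − 2584 = 19
take 13 (≤ 19); 19 − 13 = 6
take 5 (≤ 6); 6 − 5 = 1
take 1 (≤ 1); 1 − 1 = 0
2603 = 2584 + 13 + 5 + 1, which has 4 terms.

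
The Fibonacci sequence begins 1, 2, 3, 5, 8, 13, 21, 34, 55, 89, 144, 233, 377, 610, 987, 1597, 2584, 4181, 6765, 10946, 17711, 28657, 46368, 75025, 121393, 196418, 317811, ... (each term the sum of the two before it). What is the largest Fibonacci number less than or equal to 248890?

196418

196418 ≤ 248890 < 317811, so the largest Fibonacci number not exceeding 248890 is 196418.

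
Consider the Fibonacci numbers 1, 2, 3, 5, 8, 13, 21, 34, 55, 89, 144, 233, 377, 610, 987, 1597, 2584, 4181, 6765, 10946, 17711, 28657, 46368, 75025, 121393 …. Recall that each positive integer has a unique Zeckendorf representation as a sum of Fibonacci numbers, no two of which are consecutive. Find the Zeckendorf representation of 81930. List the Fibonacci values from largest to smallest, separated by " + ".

81930: greatest Fibonacci not exceeding it is 75025, leaving 6905
6905: greatest Fibonacci not exceeding it is 6765, leaving 140
140: greatest Fibonacci not exceeding it is 89, leaving 51
51: greatest Fibonacci not exceeding it is 34, leaving 17
17: greatest Fibonacci not exceeding it is 13, leaving 4
4: greatest Fibonacci not exceeding it is 3, leaving 1
1: greatest Fibonacci not exceeding it is 1, leaving 0
So 81930 = 75025 + 6765 + 89 + 34 + 13 + 3 + 1, with no two terms consecutive in the sequence.

75025 + 6765 + 89 + 34 + 13 + 3 + 1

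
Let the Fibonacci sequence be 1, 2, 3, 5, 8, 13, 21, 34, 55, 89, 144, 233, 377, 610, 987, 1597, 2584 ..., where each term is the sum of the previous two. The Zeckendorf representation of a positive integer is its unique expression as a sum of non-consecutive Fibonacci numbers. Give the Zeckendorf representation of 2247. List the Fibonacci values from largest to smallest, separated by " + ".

1597 + 610 + 34 + 5 + 1

Greedy algorithm:
subtract 1597 from 2247: 650 remains
subtract 610 from 650: 40 remains
subtract 34 from 40: 6 remains
subtract 5 from 6: 1 remains
subtract 1 from 1: 0 remains
So 2247 = 1597 + 610 + 34 + 5 + 1, with no two terms consecutive in the sequence.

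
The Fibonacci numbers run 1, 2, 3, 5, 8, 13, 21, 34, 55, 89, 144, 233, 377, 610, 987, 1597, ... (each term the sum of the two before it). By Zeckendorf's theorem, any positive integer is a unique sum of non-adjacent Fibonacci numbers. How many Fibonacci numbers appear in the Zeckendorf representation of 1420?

take 987 (≤ 1420); 1420 − 987 = 433
take 377 (≤ 433); 433 − 377 = 56
take 55 (≤ 56); 56 − 55 = 1
take 1 (≤ 1); 1 − 1 = 0
1420 = 987 + 377 + 55 + 1, which has 4 terms.

4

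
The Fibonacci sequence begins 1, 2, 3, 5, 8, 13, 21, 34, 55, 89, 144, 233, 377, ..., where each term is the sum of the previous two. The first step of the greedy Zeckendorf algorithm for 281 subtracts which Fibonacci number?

233 ≤ 281 < 377, so the largest Fibonacci number not exceeding 281 is 233.

233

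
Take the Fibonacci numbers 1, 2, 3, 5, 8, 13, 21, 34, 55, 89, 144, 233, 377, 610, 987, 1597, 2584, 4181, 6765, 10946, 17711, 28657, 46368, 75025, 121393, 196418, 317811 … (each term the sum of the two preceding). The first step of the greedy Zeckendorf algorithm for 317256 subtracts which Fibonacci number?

196418 ≤ 317256 < 317811, so the largest Fibonacci number not exceeding 317256 is 196418.

196418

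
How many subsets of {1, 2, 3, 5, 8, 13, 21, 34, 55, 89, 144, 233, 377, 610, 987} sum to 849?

16

849 = 610+233+5+1 = 610+233+3+2+1 = 610+144+89+5+1 = 610+144+89+3+2+1 = … (12 more), for 16 in all.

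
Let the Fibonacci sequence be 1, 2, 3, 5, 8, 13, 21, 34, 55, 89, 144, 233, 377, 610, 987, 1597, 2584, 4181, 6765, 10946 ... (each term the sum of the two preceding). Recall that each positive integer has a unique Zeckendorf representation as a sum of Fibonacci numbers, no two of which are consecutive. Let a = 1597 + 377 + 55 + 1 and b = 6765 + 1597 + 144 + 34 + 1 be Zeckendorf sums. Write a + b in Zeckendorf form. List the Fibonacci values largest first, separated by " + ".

6765 + 2584 + 987 + 233 + 2

The two numbers are 2030 and 8541, so their sum is 10571.
Greedy algorithm:
6765 ≤ 10571 < 10946, so take 6765; remainder 3806
2584 ≤ 3806 < 4181, so take 2584; remainder 1222
987 ≤ 1222 < 1597, so take 987; remainder 235
233 ≤ 235 < 377, so take 233; remainder 2
2 ≤ 2 < 3, so take 2; remainder 0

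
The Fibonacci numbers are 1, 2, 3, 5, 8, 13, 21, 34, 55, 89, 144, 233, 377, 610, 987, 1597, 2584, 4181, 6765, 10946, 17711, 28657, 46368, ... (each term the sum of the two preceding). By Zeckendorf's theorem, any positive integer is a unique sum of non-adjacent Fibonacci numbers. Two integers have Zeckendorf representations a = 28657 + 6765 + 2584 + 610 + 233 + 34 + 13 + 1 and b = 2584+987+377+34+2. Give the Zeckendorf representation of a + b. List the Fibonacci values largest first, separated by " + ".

28657 + 10946 + 2584 + 610 + 55 + 21 + 8

The two numbers are 38897 and 3984, so their sum is 42881.
subtract 28657 from 42881: 14224 remains
subtract 10946 from 14224: 3278 remains
subtract 2584 from 3278: 694 remains
subtract 610 from 694: 84 remains
subtract 55 from 84: 29 remains
subtract 21 from 29: 8 remains
subtract 8 from 8: 0 remains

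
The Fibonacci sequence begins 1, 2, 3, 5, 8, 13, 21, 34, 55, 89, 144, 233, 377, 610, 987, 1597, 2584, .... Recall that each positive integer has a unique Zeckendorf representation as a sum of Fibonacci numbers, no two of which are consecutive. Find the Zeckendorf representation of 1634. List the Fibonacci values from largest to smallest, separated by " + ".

Repeatedly subtract the largest Fibonacci number that fits:
subtract 1597 from 1634: 37 remains
subtract 34 from 37: 3 remains
subtract 3 from 3: 0 remains
So 1634 = 1597 + 34 + 3, with no two terms consecutive in the sequence.

1597 + 34 + 3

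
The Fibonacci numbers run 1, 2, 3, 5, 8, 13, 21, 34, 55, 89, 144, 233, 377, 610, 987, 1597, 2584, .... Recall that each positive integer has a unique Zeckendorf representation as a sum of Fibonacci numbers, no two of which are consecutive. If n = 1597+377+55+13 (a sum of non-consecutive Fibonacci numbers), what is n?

2042

1597+377+55+13 = 2042.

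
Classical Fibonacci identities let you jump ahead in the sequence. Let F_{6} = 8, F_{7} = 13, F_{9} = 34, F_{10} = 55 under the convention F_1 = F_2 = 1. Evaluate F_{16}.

987

By the addition formula F_{m+n} = F_m F_{n+1} + F_{m−1} F_n with m=10, n=6: F_{16} = 55·13 + 34·8 = 715 + 272 = 987.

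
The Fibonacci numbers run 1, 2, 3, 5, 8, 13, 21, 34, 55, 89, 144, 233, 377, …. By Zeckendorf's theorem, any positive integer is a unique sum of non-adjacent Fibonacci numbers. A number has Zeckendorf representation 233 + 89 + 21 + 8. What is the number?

351

233 + 89 + 21 + 8 = 351.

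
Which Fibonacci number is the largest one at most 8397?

6765 ≤ 8397 < 10946, so the largest Fibonacci number not exceeding 8397 is 6765.

6765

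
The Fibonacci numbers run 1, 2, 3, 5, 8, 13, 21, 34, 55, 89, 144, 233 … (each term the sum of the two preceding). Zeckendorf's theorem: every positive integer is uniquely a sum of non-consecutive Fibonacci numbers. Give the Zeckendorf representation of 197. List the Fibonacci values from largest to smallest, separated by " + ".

144 + 34 + 13 + 5 + 1

144 ≤ 197 < 233, so take 144; remainder 53
34 ≤ 53 < 55, so take 34; remainder 19
13 ≤ 19 < 21, so take 13; remainder 6
5 ≤ 6 < 8, so take 5; remainder 1
1 ≤ 1 < 2, so take 1; remainder 0
So 197 = 144 + 34 + 13 + 5 + 1, with no two terms consecutive in the sequence.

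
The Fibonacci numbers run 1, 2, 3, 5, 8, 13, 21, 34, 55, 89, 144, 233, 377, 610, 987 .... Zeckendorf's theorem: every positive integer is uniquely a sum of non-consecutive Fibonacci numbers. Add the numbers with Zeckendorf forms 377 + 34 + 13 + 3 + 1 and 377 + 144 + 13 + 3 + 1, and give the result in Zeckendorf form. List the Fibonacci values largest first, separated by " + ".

The two numbers are 428 and 538, so their sum is 966.
966: greatest Fibonacci not exceeding it is 610, leaving 356
356: greatest Fibonacci not exceeding it is 233, leaving 123
123: greatest Fibonacci not exceeding it is 89, leaving 34
34: greatest Fibonacci not exceeding it is 34, leaving 0

610 + 233 + 89 + 34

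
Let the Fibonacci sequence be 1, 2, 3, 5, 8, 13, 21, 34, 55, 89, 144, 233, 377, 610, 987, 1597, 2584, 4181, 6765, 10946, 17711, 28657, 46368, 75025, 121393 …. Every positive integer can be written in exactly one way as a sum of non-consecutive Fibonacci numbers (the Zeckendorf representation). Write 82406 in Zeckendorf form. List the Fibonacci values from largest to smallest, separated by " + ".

Greedy algorithm:
subtract 75025 from 82406: 7381 remains
subtract 6765 from 7381: 616 remains
subtract 610 from 616: 6 remains
subtract 5 from 6: 1 remains
subtract 1 from 1: 0 remains
So 82406 = 75025 + 6765 + 610 + 5 + 1, with no two terms consecutive in the sequence.

75025 + 6765 + 610 + 5 + 1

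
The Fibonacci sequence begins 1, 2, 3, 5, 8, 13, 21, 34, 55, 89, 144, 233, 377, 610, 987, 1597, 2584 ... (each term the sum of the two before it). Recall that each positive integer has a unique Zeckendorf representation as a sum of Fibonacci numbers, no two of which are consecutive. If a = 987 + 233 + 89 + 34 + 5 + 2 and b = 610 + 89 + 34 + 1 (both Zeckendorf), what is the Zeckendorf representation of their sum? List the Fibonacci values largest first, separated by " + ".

1597 + 377 + 89 + 21

The two numbers are 1350 and 734, so their sum is 2084.
Repeatedly subtract the largest Fibonacci number that fits:
2084: greatest Fibonacci not exceeding it is 1597, leaving 487
487: greatest Fibonacci not exceeding it is 377, leaving 110
110: greatest Fibonacci not exceeding it is 89, leaving 21
21: greatest Fibonacci not exceeding it is 21, leaving 0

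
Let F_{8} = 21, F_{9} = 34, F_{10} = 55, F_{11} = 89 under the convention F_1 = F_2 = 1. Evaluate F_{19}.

4181

By the addition formula F_{m+n} = F_m F_{n+1} + F_{m−1} F_n with m=9, n=10: F_{19} = 34·89 + 21·55 = 3026 + 1155 = 4181.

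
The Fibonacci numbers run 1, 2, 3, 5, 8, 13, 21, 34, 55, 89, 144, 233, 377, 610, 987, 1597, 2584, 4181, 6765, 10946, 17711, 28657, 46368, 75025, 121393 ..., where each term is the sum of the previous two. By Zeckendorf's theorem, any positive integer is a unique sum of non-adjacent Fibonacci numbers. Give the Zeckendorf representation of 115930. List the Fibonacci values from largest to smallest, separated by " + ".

75025 + 28657 + 10946 + 987 + 233 + 55 + 21 + 5 + 1

Greedily peel off the largest Fibonacci term at each step:
take 75025 (≤ 115930); 115930 − 75025 = 40905
take 28657 (≤ 40905); 40905 − 28657 = 12248
take 10946 (≤ 12248); 12248 − 10946 = 1302
take 987 (≤ 1302); 1302 − 987 = 315
take 233 (≤ 315); 315 − 233 = 82
take 55 (≤ 82); 82 − 55 = 27
take 21 (≤ 27); 27 − 21 = 6
take 5 (≤ 6); 6 − 5 = 1
take 1 (≤ 1); 1 − 1 = 0
So 115930 = 75025 + 28657 + 10946 + 987 + 233 + 55 + 21 + 5 + 1, with no two terms consecutive in the sequence.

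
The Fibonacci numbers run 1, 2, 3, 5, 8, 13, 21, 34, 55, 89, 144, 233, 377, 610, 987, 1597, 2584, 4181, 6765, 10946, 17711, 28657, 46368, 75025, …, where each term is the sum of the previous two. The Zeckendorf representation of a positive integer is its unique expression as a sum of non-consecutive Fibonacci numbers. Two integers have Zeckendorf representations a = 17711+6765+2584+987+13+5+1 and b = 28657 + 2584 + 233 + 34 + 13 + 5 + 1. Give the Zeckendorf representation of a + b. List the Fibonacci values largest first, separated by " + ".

The two numbers are 28066 and 31527, so their sum is 59593.
Greedy algorithm:
59593: greatest Fibonacci not exceeding it is 46368, leaving 13225
13225: greatest Fibonacci not exceeding it is 10946, leaving 2279
2279: greatest Fibonacci not exceeding it is 1597, leaving 682
682: greatest Fibonacci not exceeding it is 610, leaving 72
72: greatest Fibonacci not exceeding it is 55, leaving 17
17: greatest Fibonacci not exceeding it is 13, leaving 4
4: greatest Fibonacci not exceeding it is 3, leaving 1
1: greatest Fibonacci not exceeding it is 1, leaving 0

46368 + 10946 + 1597 + 610 + 55 + 13 + 3 + 1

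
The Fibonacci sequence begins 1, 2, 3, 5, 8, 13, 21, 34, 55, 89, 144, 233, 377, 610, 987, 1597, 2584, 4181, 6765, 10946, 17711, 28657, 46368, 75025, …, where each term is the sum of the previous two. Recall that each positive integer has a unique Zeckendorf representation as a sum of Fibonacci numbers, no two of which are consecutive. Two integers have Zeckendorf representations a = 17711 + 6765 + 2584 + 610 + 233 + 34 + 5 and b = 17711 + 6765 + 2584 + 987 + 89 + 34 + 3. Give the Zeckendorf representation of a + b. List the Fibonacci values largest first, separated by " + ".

The two numbers are 27942 and 28173, so their sum is 56115.
subtract 46368 from 56115: 9747 remains
subtract 6765 from 9747: 2982 remains
subtract 2584 from 2982: 398 remains
subtract 377 from 398: 21 remains
subtract 21 from 21: 0 remains

46368 + 6765 + 2584 + 377 + 21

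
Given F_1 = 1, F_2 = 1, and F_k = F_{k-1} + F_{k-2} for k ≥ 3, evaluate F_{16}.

Iterating the recurrence up to F_{8} = 21 and F_{7} = 13:
F_{9} = F_{8} + F_{7} = 21 + 13 = 34
F_{10} = F_{9} + F_{8} = 34 + 21 = 55
F_{11} = F_{10} + F_{9} = 55 + 34 = 89
F_{12} = F_{11} + F_{10} = 89 + 55 = 144
F_{13} = F_{12} + F_{11} = 144 + 89 = 233
F_{14} = F_{13} + F_{12} = 233 + 144 = 377
F_{15} = F_{14} + F_{13} = 377 + 233 = 610
F_{16} = F_{15} + F_{14} = 610 + 377 = 987

987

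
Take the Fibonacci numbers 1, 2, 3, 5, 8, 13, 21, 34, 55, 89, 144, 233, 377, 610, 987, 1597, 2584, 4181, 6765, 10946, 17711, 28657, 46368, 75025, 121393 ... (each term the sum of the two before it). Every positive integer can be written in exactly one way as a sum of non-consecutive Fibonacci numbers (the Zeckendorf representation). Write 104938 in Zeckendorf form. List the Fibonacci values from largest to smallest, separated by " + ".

75025 + 28657 + 987 + 233 + 34 + 2

Greedy algorithm:
104938: greatest Fibonacci not exceeding it is 75025, leaving 29913
29913: greatest Fibonacci not exceeding it is 28657, leaving 1256
1256: greatest Fibonacci not exceeding it is 987, leaving 269
269: greatest Fibonacci not exceeding it is 233, leaving 36
36: greatest Fibonacci not exceeding it is 34, leaving 2
2: greatest Fibonacci not exceeding it is 2, leaving 0
So 104938 = 75025 + 28657 + 987 + 233 + 34 + 2, with no two terms consecutive in the sequence.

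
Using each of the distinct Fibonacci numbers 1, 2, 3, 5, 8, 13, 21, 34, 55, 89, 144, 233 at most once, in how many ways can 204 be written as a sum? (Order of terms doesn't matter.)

10

Starting from the Zeckendorf form and repeatedly splitting a term F_k into F_{k−1} + F_{k−2} (when neither is already used) reaches every representation.
204 = 144+55+5 = 144+55+3+2 = 144+34+21+5 = 144+34+21+3+2 = 144+34+13+8+5 = … (5 more), for 10 in all.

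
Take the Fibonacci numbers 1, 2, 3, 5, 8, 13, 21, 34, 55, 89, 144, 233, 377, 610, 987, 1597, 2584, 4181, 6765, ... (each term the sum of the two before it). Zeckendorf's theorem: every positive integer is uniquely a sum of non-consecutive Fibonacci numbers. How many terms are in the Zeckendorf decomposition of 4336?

4

take 4181 (≤ 4336); 4336 − 4181 = 155
take 144 (≤ 155); 155 − 144 = 11
take 8 (≤ 11); 11 − 8 = 3
take 3 (≤ 3); 3 − 3 = 0
4336 = 4181 + 144 + 8 + 3, which has 4 terms.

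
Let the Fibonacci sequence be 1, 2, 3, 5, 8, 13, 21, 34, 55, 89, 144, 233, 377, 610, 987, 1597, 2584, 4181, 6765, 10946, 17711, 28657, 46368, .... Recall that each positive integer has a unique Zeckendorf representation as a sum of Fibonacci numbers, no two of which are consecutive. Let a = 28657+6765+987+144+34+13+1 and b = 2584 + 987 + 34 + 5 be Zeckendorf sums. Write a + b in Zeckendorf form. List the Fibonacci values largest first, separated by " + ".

The two numbers are 36601 and 3610, so their sum is 40211.
40211 − 28657 = 11554
11554 − 10946 = 608
608 − 377 = 231
231 − 144 = 87
87 − 55 = 32
32 − 21 = 11
11 − 8 = 3
3 − 3 = 0

28657 + 10946 + 377 + 144 + 55 + 21 + 8 + 3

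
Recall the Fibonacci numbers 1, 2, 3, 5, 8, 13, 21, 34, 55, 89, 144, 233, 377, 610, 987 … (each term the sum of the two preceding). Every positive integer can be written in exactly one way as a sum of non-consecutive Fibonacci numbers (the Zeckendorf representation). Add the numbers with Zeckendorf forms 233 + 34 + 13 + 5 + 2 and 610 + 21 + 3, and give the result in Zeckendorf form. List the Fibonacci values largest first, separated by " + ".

610 + 233 + 55 + 21 + 2

The two numbers are 287 and 634, so their sum is 921.
610 ≤ 921 < 987, so take 610; remainder 311
233 ≤ 311 < 377, so take 233; remainder 78
55 ≤ 78 < 89, so take 55; remainder 23
21 ≤ 23 < 34, so take 21; remainder 2
2 ≤ 2 < 3, so take 2; remainder 0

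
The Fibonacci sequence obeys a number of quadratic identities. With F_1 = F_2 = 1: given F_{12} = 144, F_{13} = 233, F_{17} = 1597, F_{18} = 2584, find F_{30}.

By the addition formula F_{m+n} = F_m F_{n+1} + F_{m−1} F_n with m=13, n=17: F_{30} = 233·2584 + 144·1597 = 602072 + 229968 = 832040.

832040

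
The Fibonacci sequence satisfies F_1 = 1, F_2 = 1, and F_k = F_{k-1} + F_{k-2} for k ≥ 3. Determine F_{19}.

4181

Iterating the recurrence up to F_{15} = 610 and F_{14} = 377:
F_{16} = F_{15} + F_{14} = 610 + 377 = 987
F_{17} = F_{16} + F_{15} = 987 + 610 = 1597
F_{18} = F_{17} + F_{16} = 1597 + 987 = 2584
F_{19} = F_{18} + F_{17} = 2584 + 1597 = 4181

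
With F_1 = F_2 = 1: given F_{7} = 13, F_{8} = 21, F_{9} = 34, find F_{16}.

987

By the addition formula F_{m+n} = F_m F_{n+1} + F_{m−1} F_n with m=8, n=8: F_{16} = 21·34 + 13·21 = 714 + 273 = 987.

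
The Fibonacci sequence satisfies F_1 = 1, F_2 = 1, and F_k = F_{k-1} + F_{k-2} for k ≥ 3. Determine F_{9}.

Iterating the recurrence up to F_{4} = 3 and F_{3} = 2:
F_{5} = F_{4} + F_{3} = 3 + 2 = 5
F_{6} = F_{5} + F_{4} = 5 + 3 = 8
F_{7} = F_{6} + F_{5} = 8 + 5 = 13
F_{8} = F_{7} + F_{6} = 13 + 8 = 21
F_{9} = F_{8} + F_{7} = 21 + 13 = 34

34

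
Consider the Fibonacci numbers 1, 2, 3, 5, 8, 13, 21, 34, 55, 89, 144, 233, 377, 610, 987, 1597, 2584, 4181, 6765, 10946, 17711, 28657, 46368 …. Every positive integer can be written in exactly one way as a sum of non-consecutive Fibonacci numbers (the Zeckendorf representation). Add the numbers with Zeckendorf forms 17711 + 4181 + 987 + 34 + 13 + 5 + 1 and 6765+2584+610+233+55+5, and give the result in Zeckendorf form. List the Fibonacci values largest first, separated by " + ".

28657 + 4181 + 233 + 89 + 21 + 3

The two numbers are 22932 and 10252, so their sum is 33184.
subtract 28657 from 33184: 4527 remains
subtract 4181 from 4527: 346 remains
subtract 233 from 346: 113 remains
subtract 89 from 113: 24 remains
subtract 21 from 24: 3 remains
subtract 3 from 3: 0 remains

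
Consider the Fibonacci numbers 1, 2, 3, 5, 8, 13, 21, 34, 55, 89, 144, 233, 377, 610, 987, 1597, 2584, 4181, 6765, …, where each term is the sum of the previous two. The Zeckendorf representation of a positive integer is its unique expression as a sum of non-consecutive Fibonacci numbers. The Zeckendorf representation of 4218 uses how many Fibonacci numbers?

3

4181 ≤ 4218 < 6765, so take 4181; remainder 37
34 ≤ 37 < 55, so take 34; remainder 3
3 ≤ 3 < 5, so take 3; remainder 0
4218 = 4181 + 34 + 3, which has 3 terms.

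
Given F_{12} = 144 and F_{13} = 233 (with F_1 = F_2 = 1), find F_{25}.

75025

By F_{2k+1} = F_k² + F_{k+1}²: F_{25} = 144² + 233² = 20736 + 54289 = 75025.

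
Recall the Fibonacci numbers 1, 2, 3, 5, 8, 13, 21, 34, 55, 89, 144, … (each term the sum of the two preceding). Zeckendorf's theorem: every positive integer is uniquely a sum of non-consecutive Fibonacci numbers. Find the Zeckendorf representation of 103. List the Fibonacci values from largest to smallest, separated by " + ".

largest Fibonacci ≤ 103 is 89; 103 − 89 = 14
largest Fibonacci ≤ 14 is 13; 14 − 13 = 1
largest Fibonacci ≤ 1 is 1; 1 − 1 = 0
So 103 = 89 + 13 + 1, with no two terms consecutive in the sequence.

89 + 13 + 1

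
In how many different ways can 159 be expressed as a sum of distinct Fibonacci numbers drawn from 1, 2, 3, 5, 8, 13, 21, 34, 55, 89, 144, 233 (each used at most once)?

6

Each representation comes from the Zeckendorf form by replacing some F_k with F_{k−1} + F_{k−2} where possible.
159 = 144+13+2 = 144+8+5+2 = 89+55+13+2 = … (3 more), for 6 in all.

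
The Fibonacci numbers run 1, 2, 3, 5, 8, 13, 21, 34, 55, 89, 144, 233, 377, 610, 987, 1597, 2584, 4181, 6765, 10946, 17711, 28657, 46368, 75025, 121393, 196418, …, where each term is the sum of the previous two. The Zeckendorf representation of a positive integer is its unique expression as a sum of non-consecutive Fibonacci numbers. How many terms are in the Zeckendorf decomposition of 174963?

Greedy algorithm:
174963: greatest Fibonacci not exceeding it is 121393, leaving 53570
53570: greatest Fibonacci not exceeding it is 46368, leaving 7202
7202: greatest Fibonacci not exceeding it is 6765, leaving 437
437: greatest Fibonacci not exceeding it is 377, leaving 60
60: greatest Fibonacci not exceeding it is 55, leaving 5
5: greatest Fibonacci not exceeding it is 5, leaving 0
174963 = 121393 + 46368 + 6765 + 377 + 55 + 5, which has 6 terms.

6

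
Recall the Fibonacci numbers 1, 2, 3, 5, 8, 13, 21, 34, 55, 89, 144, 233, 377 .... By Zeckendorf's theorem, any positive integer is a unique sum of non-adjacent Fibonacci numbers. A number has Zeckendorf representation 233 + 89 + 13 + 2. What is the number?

337

233 + 89 + 13 + 2 = 337.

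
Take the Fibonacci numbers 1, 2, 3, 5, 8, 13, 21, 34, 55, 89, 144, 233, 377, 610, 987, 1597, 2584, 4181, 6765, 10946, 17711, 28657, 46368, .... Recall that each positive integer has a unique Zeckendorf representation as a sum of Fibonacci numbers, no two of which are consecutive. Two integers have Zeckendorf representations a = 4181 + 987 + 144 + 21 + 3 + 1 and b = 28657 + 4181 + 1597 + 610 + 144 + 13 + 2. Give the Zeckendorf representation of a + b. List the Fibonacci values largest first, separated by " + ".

The two numbers are 5337 and 35204, so their sum is 40541.
subtract 28657 from 40541: 11884 remains
subtract 10946 from 11884: 938 remains
subtract 610 from 938: 328 remains
subtract 233 from 328: 95 remains
subtract 89 from 95: 6 remains
subtract 5 from 6: 1 remains
subtract 1 from 1: 0 remains

28657 + 10946 + 610 + 233 + 89 + 5 + 1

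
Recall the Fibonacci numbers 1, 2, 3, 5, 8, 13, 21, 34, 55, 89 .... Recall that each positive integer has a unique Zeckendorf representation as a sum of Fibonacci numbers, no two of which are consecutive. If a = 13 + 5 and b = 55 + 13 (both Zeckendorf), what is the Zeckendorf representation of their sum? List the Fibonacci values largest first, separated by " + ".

The two numbers are 18 and 68, so their sum is 86.
Repeatedly subtract the largest Fibonacci number that fits:
86 − 55 = 31
31 − 21 = 10
10 − 8 = 2
2 − 2 = 0

55 + 21 + 8 + 2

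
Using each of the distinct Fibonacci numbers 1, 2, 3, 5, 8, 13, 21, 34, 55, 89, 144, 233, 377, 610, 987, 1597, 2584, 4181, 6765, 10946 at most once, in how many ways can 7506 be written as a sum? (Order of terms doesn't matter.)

63

Each representation comes from the Zeckendorf form by replacing some F_k with F_{k−1} + F_{k−2} where possible.
7506 = 6765+610+89+34+8 = 6765+610+89+34+5+3 = 6765+610+89+21+13+8 = 6765+377+233+89+34+8 = … (59 more), for 63 in all.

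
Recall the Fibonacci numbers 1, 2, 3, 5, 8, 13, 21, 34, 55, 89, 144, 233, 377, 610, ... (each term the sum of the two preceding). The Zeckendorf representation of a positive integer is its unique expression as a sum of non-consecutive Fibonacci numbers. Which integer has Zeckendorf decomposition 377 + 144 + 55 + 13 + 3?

592

377 + 144 + 55 + 13 + 3 = 592.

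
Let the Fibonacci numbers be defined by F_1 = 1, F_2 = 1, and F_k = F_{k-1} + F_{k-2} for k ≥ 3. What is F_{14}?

377

Iterating the recurrence up to F_{9} = 34 and F_{8} = 21:
F_{10} = F_{9} + F_{8} = 34 + 21 = 55
F_{11} = F_{10} + F_{9} = 55 + 34 = 89
F_{12} = F_{11} + F_{10} = 89 + 55 = 144
F_{13} = F_{12} + F_{11} = 144 + 89 = 233
F_{14} = F_{13} + F_{12} = 233 + 144 = 377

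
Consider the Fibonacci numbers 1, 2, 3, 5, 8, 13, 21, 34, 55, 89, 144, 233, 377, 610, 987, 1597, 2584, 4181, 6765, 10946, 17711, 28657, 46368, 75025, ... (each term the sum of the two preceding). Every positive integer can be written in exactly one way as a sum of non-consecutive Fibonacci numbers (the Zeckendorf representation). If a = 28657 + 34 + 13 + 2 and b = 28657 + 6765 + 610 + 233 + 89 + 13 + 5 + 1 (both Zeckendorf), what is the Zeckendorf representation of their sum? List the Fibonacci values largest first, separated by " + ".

The two numbers are 28706 and 36373, so their sum is 65079.
Repeatedly subtract the largest Fibonacci number that fits:
46368 ≤ 65079 < 75025, so take 46368; remainder 18711
17711 ≤ 18711 < 28657, so take 17711; remainder 1000
987 ≤ 1000 < 1597, so take 987; remainder 13
13 ≤ 13 < 21, so take 13; remainder 0

46368 + 17711 + 987 + 13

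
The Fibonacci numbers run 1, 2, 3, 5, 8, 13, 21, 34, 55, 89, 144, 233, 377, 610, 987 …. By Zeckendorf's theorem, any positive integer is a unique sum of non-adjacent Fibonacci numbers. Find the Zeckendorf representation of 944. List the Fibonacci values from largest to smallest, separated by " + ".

944 − 610 = 334
334 − 233 = 101
101 − 89 = 12
12 − 8 = 4
4 − 3 = 1
1 − 1 = 0
So 944 = 610 + 233 + 89 + 8 + 3 + 1, with no two terms consecutive in the sequence.

610 + 233 + 89 + 8 + 3 + 1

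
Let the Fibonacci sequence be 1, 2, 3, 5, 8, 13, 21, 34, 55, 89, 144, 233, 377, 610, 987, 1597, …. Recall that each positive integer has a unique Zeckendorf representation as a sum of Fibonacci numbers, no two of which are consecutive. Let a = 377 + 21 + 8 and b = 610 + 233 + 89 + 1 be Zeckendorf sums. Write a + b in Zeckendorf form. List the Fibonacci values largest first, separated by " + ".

987 + 233 + 89 + 21 + 8 + 1

The two numbers are 406 and 933, so their sum is 1339.
1339: greatest Fibonacci not exceeding it is 987, leaving 352
352: greatest Fibonacci not exceeding it is 233, leaving 119
119: greatest Fibonacci not exceeding it is 89, leaving 30
30: greatest Fibonacci not exceeding it is 21, leaving 9
9: greatest Fibonacci not exceeding it is 8, leaving 1
1: greatest Fibonacci not exceeding it is 1, leaving 0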